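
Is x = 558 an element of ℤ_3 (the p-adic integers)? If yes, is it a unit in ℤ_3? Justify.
x ∈ ℤ_3 but not a unit; v_3(x) = 2 > 0

ℤ_3 = {x ∈ ℚ_3 : v_3(x) ≥ 0} and ℤ_3^× = {x ∈ ℤ_3 : v_3(x) = 0}. Here v_3(558) = v_3(num) − v_3(den) = 2; compare against these criteria.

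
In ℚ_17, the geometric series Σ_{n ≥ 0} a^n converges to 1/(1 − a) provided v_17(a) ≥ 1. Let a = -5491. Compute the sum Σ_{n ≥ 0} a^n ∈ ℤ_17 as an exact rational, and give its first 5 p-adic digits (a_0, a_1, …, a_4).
Σ a^n = 1/(1 − a) = 1/5492;  first 5 digits = (1, 0, 15, 15, 3)

v_17(a) = 2 ≥ 1, so the series converges in ℤ_17 to 1/(1 − a) = 1/(1 − (-5491)) = 1/5492. Expand this rational in ℤ_17: compute digits iteratively via d_i = x_i mod 17, x_{i+1} = (x_i − d_i)/17. The first 5 digits are (1, 0, 15, 15, 3).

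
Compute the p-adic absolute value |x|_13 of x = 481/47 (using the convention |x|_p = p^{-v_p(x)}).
|481/47|_13 = 1/13

Step 1 — compute v_13(x) by factoring powers of 13 out of the numerator and denominator: v_13(481/47) = 1. Step 2 — apply |x|_p = p^{-v_p(x)} = 13^{-1} = 1/13.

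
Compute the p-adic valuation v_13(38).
v_13(38) = 0

v_13(n) is the largest exponent k such that 13^k divides n. Factor out: 38 = 13^0 · 38. (Sign doesn't affect v_p.) So v_13(38) = 0.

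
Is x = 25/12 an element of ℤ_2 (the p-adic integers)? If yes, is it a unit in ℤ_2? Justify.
x ∉ ℤ_2 (v_2(x) = -2 < 0)

ℤ_2 = {x ∈ ℚ_2 : v_2(x) ≥ 0} and ℤ_2^× = {x ∈ ℤ_2 : v_2(x) = 0}. Here v_2(25/12) = v_2(num) − v_2(den) = -2; compare against these criteria.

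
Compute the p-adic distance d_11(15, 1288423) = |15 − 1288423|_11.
d_11(15, 1288423) = 1/161051

Step 1 — x − y = 15 − 1288423 = -1288408. Step 2 — v_11(-1288408) = 5 (factor: -1288408 = −(11^5 · 8); the sign does not affect v_p). Step 3 — |x − y|_11 = 11^{-5} = 1/161051.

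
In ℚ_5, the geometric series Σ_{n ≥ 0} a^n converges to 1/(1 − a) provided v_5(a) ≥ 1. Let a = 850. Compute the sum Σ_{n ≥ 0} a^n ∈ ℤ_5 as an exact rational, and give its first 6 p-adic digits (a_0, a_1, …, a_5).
Σ a^n = 1/(1 − a) = -1/849;  first 6 digits = (1, 0, 4, 1, 2, 1)

v_5(a) = 2 ≥ 1, so the series converges in ℤ_5 to 1/(1 − a) = 1/(1 − 850) = -1/849. Expand this rational in ℤ_5: compute digits iteratively via d_i = x_i mod 5, x_{i+1} = (x_i − d_i)/5. The first 6 digits are (1, 0, 4, 1, 2, 1).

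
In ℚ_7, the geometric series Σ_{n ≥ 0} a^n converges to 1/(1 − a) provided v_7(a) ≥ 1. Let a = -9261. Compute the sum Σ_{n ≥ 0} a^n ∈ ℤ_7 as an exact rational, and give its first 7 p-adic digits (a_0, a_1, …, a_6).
Σ a^n = 1/(1 − a) = 1/9262;  first 7 digits = (1, 0, 0, 1, 3, 6, 0)

v_7(a) = 3 ≥ 1, so the series converges in ℤ_7 to 1/(1 − a) = 1/(1 − (-9261)) = 1/9262. Expand this rational in ℤ_7: compute digits iteratively via d_i = x_i mod 7, x_{i+1} = (x_i − d_i)/7. The first 7 digits are (1, 0, 0, 1, 3, 6, 0).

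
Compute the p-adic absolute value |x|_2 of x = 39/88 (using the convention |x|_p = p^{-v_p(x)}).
|39/88|_2 = 8

Step 1 — compute v_2(x) by factoring powers of 2 out of the numerator and denominator: v_2(39/88) = -3. Step 2 — apply |x|_p = p^{-v_p(x)} = 2^{3} = 8.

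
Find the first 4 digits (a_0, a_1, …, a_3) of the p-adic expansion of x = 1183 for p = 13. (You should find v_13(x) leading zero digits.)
(a_0, …, a_3) = (0, 0, 7, 0)

v_13(1183) = 2, so a_0 = ... = a_1 = 0. Factor out: x = 13^2 · u with u = 7 a unit in ℤ_13. Expand u iteratively via a_{v+i} = u_i mod 13, u_{i+1} = (u_i − a_{v+i})/13:
  u_0 = 7;  a_2 = 7;  u_1 = (u_0 − 7)/13 = 0
  u_1 = 0;  a_3 = 0;  u_2 = (u_1 − 0)/13 = 0
Digits: (0, 0, 7, 0).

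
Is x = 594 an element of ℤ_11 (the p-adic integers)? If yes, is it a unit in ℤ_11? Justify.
x ∈ ℤ_11 but not a unit; v_11(x) = 1 > 0

ℤ_11 = {x ∈ ℚ_11 : v_11(x) ≥ 0} and ℤ_11^× = {x ∈ ℤ_11 : v_11(x) = 0}. Here v_11(594) = v_11(num) − v_11(den) = 1; compare against these criteria.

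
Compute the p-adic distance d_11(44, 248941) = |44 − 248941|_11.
d_11(44, 248941) = 1/14641

Step 1 — x − y = 44 − 248941 = -248897. Step 2 — v_11(-248897) = 4 (factor: -248897 = −(11^4 · 17); the sign does not affect v_p). Step 3 — |x − y|_11 = 11^{-4} = 1/14641.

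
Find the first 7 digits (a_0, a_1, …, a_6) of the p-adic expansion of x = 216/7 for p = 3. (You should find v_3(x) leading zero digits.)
(a_0, …, a_6) = (0, 0, 0, 2, 1, 0, 2)

v_3(216/7) = 3, so a_0 = ... = a_2 = 0. Factor out: x = 3^3 · u with u = 8/7 a unit in ℤ_3. Expand u iteratively via a_{v+i} = u_i mod 3, u_{i+1} = (u_i − a_{v+i})/3:
  u_0 = 8/7;  a_3 = 2;  u_1 = (u_0 − 2)/3 = -2/7
  u_1 = -2/7;  a_4 = 1;  u_2 = (u_1 − 1)/3 = -3/7
  u_2 = -3/7;  a_5 = 0;  u_3 = (u_2 − 0)/3 = -1/7
  u_3 = -1/7;  a_6 = 2;  u_4 = (u_3 − 2)/3 = -5/7
Digits: (0, 0, 0, 2, 1, 0, 2).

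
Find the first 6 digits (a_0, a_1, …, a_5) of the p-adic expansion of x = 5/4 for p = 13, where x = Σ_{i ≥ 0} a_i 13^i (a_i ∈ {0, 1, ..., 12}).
(a_0, …, a_5) = (11, 9, 9, 9, 9, 9)

v_13(5/4) = 0 (numerator and denominator both coprime to 13), so x ∈ ℤ_13^×. Compute digits iteratively via a_i = x_i mod 13, x_{i+1} = (x_i − a_i)/13, with x_0 = x:
  x_0 = 5/4;  a_0 = 11;  x_1 = (x_0 − 11)/13 = -3/4
  x_1 = -3/4;  a_1 = 9;  x_2 = (x_1 − 9)/13 = -3/4
  x_2 = -3/4;  a_2 = 9;  x_3 = (x_2 − 9)/13 = -3/4
  x_3 = -3/4;  a_3 = 9;  x_4 = (x_3 − 9)/13 = -3/4
  x_4 = -3/4;  a_4 = 9;  x_5 = (x_4 − 9)/13 = -3/4
  x_5 = -3/4;  a_5 = 9;  x_6 = (x_5 − 9)/13 = -3/4
Digits: (11, 9, 9, 9, 9, 9).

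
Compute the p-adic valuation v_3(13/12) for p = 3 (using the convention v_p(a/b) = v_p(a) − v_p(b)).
v_3(13/12) = -1

Factor powers of 3 from the numerator and denominator of the reduced fraction: 13 = 3^0 · 13 and 12 = 3^1 · 4. Apply v_p(a/b) = v_p(a) − v_p(b): v_3(13/12) = 0 − 1 = -1.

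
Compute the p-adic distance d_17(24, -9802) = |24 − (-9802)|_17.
d_17(24, -9802) = 1/4913

Step 1 — x − y = 24 − (-9802) = 9826. Step 2 — v_17(9826) = 3 (factor: 9826 = (17^3 · 2); the sign does not affect v_p). Step 3 — |x − y|_17 = 17^{-3} = 1/4913.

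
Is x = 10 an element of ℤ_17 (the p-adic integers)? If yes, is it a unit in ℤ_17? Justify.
x ∈ ℤ_17^× (unit); v_17(x) = 0

ℤ_17 = {x ∈ ℚ_17 : v_17(x) ≥ 0} and ℤ_17^× = {x ∈ ℤ_17 : v_17(x) = 0}. Here v_17(10) = v_17(num) − v_17(den) = 0; compare against these criteria.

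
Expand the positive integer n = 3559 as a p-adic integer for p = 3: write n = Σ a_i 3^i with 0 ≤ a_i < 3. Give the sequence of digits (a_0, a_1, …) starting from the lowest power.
(a_0, a_1, …) = (1, 1, 2, 2, 1, 2, 1, 1)

Repeated division by 3 gives the digits low-to-high: 3559 = 1 + 1·3^1 + 2·3^2 + 2·3^3 + 1·3^4 + 2·3^5 + 1·3^6 + 1·3^7. Digit sequence: (1, 1, 2, 2, 1, 2, 1, 1).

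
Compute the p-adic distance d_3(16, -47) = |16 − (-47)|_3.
d_3(16, -47) = 1/9

Step 1 — x − y = 16 − (-47) = 63. Step 2 — v_3(63) = 2 (factor: 63 = (3^2 · 7); the sign does not affect v_p). Step 3 — |x − y|_3 = 3^{-2} = 1/9.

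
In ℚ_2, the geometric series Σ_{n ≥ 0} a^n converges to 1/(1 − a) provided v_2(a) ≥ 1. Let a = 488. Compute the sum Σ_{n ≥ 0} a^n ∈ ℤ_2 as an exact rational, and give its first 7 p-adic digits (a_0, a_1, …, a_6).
Σ a^n = 1/(1 − a) = -1/487;  first 7 digits = (1, 0, 0, 1, 0, 1, 0)

v_2(a) = 3 ≥ 1, so the series converges in ℤ_2 to 1/(1 − a) = 1/(1 − 488) = -1/487. Expand this rational in ℤ_2: compute digits iteratively via d_i = x_i mod 2, x_{i+1} = (x_i − d_i)/2. The first 7 digits are (1, 0, 0, 1, 0, 1, 0).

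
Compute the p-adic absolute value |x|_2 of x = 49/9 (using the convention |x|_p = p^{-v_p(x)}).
|49/9|_2 = 1

Step 1 — compute v_2(x) by factoring powers of 2 out of the numerator and denominator: v_2(49/9) = 0. Step 2 — apply |x|_p = p^{-v_p(x)} = 2^{0} = 1.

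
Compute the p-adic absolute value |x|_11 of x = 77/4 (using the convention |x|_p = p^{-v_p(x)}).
|77/4|_11 = 1/11

Step 1 — compute v_11(x) by factoring powers of 11 out of the numerator and denominator: v_11(77/4) = 1. Step 2 — apply |x|_p = p^{-v_p(x)} = 11^{-1} = 1/11.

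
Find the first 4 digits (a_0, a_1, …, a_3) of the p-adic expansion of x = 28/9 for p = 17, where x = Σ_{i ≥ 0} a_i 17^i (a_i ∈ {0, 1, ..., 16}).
(a_0, …, a_3) = (5, 15, 1, 15)

v_17(28/9) = 0 (numerator and denominator both coprime to 17), so x ∈ ℤ_17^×. Compute digits iteratively via a_i = x_i mod 17, x_{i+1} = (x_i − a_i)/17, with x_0 = x:
  x_0 = 28/9;  a_0 = 5;  x_1 = (x_0 − 5)/17 = -1/9
  x_1 = -1/9;  a_1 = 15;  x_2 = (x_1 − 15)/17 = -8/9
  x_2 = -8/9;  a_2 = 1;  x_3 = (x_2 − 1)/17 = -1/9
  x_3 = -1/9;  a_3 = 15;  x_4 = (x_3 − 15)/17 = -8/9
Digits: (5, 15, 1, 15).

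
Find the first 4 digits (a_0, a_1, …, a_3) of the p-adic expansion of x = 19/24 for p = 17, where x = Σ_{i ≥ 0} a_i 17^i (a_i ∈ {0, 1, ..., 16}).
(a_0, …, a_3) = (10, 3, 9, 3)

v_17(19/24) = 0 (numerator and denominator both coprime to 17), so x ∈ ℤ_17^×. Compute digits iteratively via a_i = x_i mod 17, x_{i+1} = (x_i − a_i)/17, with x_0 = x:
  x_0 = 19/24;  a_0 = 10;  x_1 = (x_0 − 10)/17 = -13/24
  x_1 = -13/24;  a_1 = 3;  x_2 = (x_1 − 3)/17 = -5/24
  x_2 = -5/24;  a_2 = 9;  x_3 = (x_2 − 9)/17 = -13/24
  x_3 = -13/24;  a_3 = 3;  x_4 = (x_3 − 3)/17 = -5/24
Digits: (10, 3, 9, 3).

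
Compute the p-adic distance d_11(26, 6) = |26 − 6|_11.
d_11(26, 6) = 1

Step 1 — x − y = 26 − 6 = 20. Step 2 — v_11(20) = 0 (factor: 20 = (11^0 · 20); the sign does not affect v_p). Step 3 — |x − y|_11 = 11^{0} = 1.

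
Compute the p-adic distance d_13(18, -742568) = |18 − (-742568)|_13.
d_13(18, -742568) = 1/371293

Step 1 — x − y = 18 − (-742568) = 742586. Step 2 — v_13(742586) = 5 (factor: 742586 = (13^5 · 2); the sign does not affect v_p). Step 3 — |x − y|_13 = 13^{-5} = 1/371293.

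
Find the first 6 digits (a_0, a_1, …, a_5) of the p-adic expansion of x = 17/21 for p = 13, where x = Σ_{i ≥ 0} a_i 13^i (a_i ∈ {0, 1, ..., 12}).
(a_0, …, a_5) = (7, 2, 6, 2, 6, 2)

v_13(17/21) = 0 (numerator and denominator both coprime to 13), so x ∈ ℤ_13^×. Compute digits iteratively via a_i = x_i mod 13, x_{i+1} = (x_i − a_i)/13, with x_0 = x:
  x_0 = 17/21;  a_0 = 7;  x_1 = (x_0 − 7)/13 = -10/21
  x_1 = -10/21;  a_1 = 2;  x_2 = (x_1 − 2)/13 = -4/21
  x_2 = -4/21;  a_2 = 6;  x_3 = (x_2 − 6)/13 = -10/21
  x_3 = -10/21;  a_3 = 2;  x_4 = (x_3 − 2)/13 = -4/21
  x_4 = -4/21;  a_4 = 6;  x_5 = (x_4 − 6)/13 = -10/21
  x_5 = -10/21;  a_5 = 2;  x_6 = (x_5 − 2)/13 = -4/21
Digits: (7, 2, 6, 2, 6, 2).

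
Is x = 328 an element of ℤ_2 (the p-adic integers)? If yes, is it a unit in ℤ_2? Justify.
x ∈ ℤ_2 but not a unit; v_2(x) = 3 > 0

ℤ_2 = {x ∈ ℚ_2 : v_2(x) ≥ 0} and ℤ_2^× = {x ∈ ℤ_2 : v_2(x) = 0}. Here v_2(328) = v_2(num) − v_2(den) = 3; compare against these criteria.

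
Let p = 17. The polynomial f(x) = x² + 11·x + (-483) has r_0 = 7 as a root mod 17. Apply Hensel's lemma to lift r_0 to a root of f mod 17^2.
r_1 = 160 (mod 289)

Hensel: r_{i+1} = r_i − f(r_i)·(f′(r_i))^{-1} mod 17^{i+2}, f′(x) = 2x + 11. Iterate:
  r_0 = 7 (mod 17)
  r_1 = 160 (mod 289)
Final: r = 160 satisfies f(r) ≡ 0 mod 17^2.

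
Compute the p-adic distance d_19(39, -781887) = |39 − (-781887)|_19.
d_19(39, -781887) = 1/130321

Step 1 — x − y = 39 − (-781887) = 781926. Step 2 — v_19(781926) = 4 (factor: 781926 = (19^4 · 6); the sign does not affect v_p). Step 3 — |x − y|_19 = 19^{-4} = 1/130321.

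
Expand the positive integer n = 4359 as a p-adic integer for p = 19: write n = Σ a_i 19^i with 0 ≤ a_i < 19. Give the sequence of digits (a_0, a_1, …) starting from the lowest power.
(a_0, a_1, …) = (8, 1, 12)

Repeated division by 19 gives the digits low-to-high: 4359 = 8 + 1·19^1 + 12·19^2. Digit sequence: (8, 1, 12).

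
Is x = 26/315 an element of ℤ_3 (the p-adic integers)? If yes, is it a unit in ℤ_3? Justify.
x ∉ ℤ_3 (v_3(x) = -2 < 0)

ℤ_3 = {x ∈ ℚ_3 : v_3(x) ≥ 0} and ℤ_3^× = {x ∈ ℤ_3 : v_3(x) = 0}. Here v_3(26/315) = v_3(num) − v_3(den) = -2; compare against these criteria.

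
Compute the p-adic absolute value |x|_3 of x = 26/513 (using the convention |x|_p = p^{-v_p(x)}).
|26/513|_3 = 27

Step 1 — compute v_3(x) by factoring powers of 3 out of the numerator and denominator: v_3(26/513) = -3. Step 2 — apply |x|_p = p^{-v_p(x)} = 3^{3} = 27.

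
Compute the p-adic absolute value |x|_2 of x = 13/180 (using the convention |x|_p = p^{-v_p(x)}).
|13/180|_2 = 4

Step 1 — compute v_2(x) by factoring powers of 2 out of the numerator and denominator: v_2(13/180) = -2. Step 2 — apply |x|_p = p^{-v_p(x)} = 2^{2} = 4.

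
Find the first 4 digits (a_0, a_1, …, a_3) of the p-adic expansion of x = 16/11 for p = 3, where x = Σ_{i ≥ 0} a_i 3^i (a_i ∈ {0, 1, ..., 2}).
(a_0, …, a_3) = (2, 2, 2, 1)

v_3(16/11) = 0 (numerator and denominator both coprime to 3), so x ∈ ℤ_3^×. Compute digits iteratively via a_i = x_i mod 3, x_{i+1} = (x_i − a_i)/3, with x_0 = x:
  x_0 = 16/11;  a_0 = 2;  x_1 = (x_0 − 2)/3 = -2/11
  x_1 = -2/11;  a_1 = 2;  x_2 = (x_1 − 2)/3 = -8/11
  x_2 = -8/11;  a_2 = 2;  x_3 = (x_2 − 2)/3 = -10/11
  x_3 = -10/11;  a_3 = 1;  x_4 = (x_3 − 1)/3 = -7/11
Digits: (2, 2, 2, 1).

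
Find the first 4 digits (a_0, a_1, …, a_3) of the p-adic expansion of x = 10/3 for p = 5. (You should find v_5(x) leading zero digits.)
(a_0, …, a_3) = (0, 4, 1, 3)

v_5(10/3) = 1, so a_0 = ... = a_0 = 0. Factor out: x = 5^1 · u with u = 2/3 a unit in ℤ_5. Expand u iteratively via a_{v+i} = u_i mod 5, u_{i+1} = (u_i − a_{v+i})/5:
  u_0 = 2/3;  a_1 = 4;  u_1 = (u_0 − 4)/5 = -2/3
  u_1 = -2/3;  a_2 = 1;  u_2 = (u_1 − 1)/5 = -1/3
  u_2 = -1/3;  a_3 = 3;  u_3 = (u_2 − 3)/5 = -2/3
Digits: (0, 4, 1, 3).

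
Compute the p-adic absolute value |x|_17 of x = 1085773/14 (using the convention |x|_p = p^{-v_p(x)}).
|1085773/14|_17 = 1/83521

Step 1 — compute v_17(x) by factoring powers of 17 out of the numerator and denominator: v_17(1085773/14) = 4. Step 2 — apply |x|_p = p^{-v_p(x)} = 17^{-4} = 1/83521.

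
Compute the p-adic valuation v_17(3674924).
v_17(3674924) = 4

v_17(n) is the largest exponent k such that 17^k divides n. Factor out: 3674924 = 17^4 · 44. (Sign doesn't affect v_p.) So v_17(3674924) = 4.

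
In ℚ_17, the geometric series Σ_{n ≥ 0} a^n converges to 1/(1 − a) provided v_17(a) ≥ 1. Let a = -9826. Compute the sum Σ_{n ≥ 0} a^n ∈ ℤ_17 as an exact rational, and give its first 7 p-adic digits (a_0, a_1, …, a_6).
Σ a^n = 1/(1 − a) = 1/9827;  first 7 digits = (1, 0, 0, 15, 16, 16, 3)

v_17(a) = 3 ≥ 1, so the series converges in ℤ_17 to 1/(1 − a) = 1/(1 − (-9826)) = 1/9827. Expand this rational in ℤ_17: compute digits iteratively via d_i = x_i mod 17, x_{i+1} = (x_i − d_i)/17. The first 7 digits are (1, 0, 0, 15, 16, 16, 3).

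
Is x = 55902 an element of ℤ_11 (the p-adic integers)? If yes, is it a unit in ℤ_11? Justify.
x ∈ ℤ_11 but not a unit; v_11(x) = 3 > 0

ℤ_11 = {x ∈ ℚ_11 : v_11(x) ≥ 0} and ℤ_11^× = {x ∈ ℤ_11 : v_11(x) = 0}. Here v_11(55902) = v_11(num) − v_11(den) = 3; compare against these criteria.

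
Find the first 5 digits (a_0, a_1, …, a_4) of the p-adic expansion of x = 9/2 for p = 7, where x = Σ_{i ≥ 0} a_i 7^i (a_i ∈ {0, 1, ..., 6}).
(a_0, …, a_4) = (1, 4, 3, 3, 3)

v_7(9/2) = 0 (numerator and denominator both coprime to 7), so x ∈ ℤ_7^×. Compute digits iteratively via a_i = x_i mod 7, x_{i+1} = (x_i − a_i)/7, with x_0 = x:
  x_0 = 9/2;  a_0 = 1;  x_1 = (x_0 − 1)/7 = 1/2
  x_1 = 1/2;  a_1 = 4;  x_2 = (x_1 − 4)/7 = -1/2
  x_2 = -1/2;  a_2 = 3;  x_3 = (x_2 − 3)/7 = -1/2
  x_3 = -1/2;  a_3 = 3;  x_4 = (x_3 − 3)/7 = -1/2
  x_4 = -1/2;  a_4 = 3;  x_5 = (x_4 − 3)/7 = -1/2
Digits: (1, 4, 3, 3, 3).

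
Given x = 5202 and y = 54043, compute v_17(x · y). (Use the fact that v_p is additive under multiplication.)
v_17(281131686) = 5

v_p(x) = 2 (factor: 5202 = 17^2 · 18); v_p(y) = 3 (factor: 54043 = 17^3 · 11). Additivity: v_p(xy) = v_p(x) + v_p(y) = 2 + 3 = 5. (Direct check: xy = 281131686 = 17^5 · (198).)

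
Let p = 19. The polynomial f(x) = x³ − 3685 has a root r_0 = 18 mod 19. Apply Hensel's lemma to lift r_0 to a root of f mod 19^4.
r_3 = 67411 (mod 130321)

Hensel: r_{i+1} = r_i − f(r_i)/f′(r_i) mod 19^{i+2}, where f′(x) = 3x². Iterate:
  r_0 = 18 (mod 19)
  r_1 = 265 (mod 361)
  r_2 = 5680 (mod 6859)
  r_3 = 67411 (mod 130321)
Final: r = 67411 with f(r) ≡ 0 mod 19^4.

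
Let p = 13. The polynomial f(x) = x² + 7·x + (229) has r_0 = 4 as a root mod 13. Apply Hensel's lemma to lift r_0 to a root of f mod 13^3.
r_2 = 2149 (mod 2197)

Hensel: r_{i+1} = r_i − f(r_i)·(f′(r_i))^{-1} mod 13^{i+2}, f′(x) = 2x + 7. Iterate:
  r_0 = 4 (mod 13)
  r_1 = 121 (mod 169)
  r_2 = 2149 (mod 2197)
Final: r = 2149 satisfies f(r) ≡ 0 mod 13^3.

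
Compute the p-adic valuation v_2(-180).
v_2(-180) = 2

v_2(n) is the largest exponent k such that 2^k divides n. Factor out: -180 = -2^2 · 45. (Sign doesn't affect v_p.) So v_2(-180) = 2.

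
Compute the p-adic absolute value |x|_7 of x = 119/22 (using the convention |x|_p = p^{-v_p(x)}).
|119/22|_7 = 1/7

Step 1 — compute v_7(x) by factoring powers of 7 out of the numerator and denominator: v_7(119/22) = 1. Step 2 — apply |x|_p = p^{-v_p(x)} = 7^{-1} = 1/7.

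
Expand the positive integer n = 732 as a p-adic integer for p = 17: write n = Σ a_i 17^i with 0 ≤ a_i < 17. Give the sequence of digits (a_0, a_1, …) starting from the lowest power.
(a_0, a_1, …) = (1, 9, 2)

Repeated division by 17 gives the digits low-to-high: 732 = 1 + 9·17^1 + 2·17^2. Digit sequence: (1, 9, 2).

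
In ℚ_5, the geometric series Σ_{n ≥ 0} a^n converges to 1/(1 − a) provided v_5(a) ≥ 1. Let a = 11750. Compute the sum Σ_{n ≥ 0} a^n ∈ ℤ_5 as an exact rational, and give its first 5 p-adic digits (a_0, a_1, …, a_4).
Σ a^n = 1/(1 − a) = -1/11749;  first 5 digits = (1, 0, 0, 4, 3)

v_5(a) = 3 ≥ 1, so the series converges in ℤ_5 to 1/(1 − a) = 1/(1 − 11750) = -1/11749. Expand this rational in ℤ_5: compute digits iteratively via d_i = x_i mod 5, x_{i+1} = (x_i − d_i)/5. The first 5 digits are (1, 0, 0, 4, 3).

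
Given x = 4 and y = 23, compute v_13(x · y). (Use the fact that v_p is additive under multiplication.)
v_13(92) = 0

v_p(x) = 0 (factor: 4 = 13^0 · 4); v_p(y) = 0 (factor: 23 = 13^0 · 23). Additivity: v_p(xy) = v_p(x) + v_p(y) = 0 + 0 = 0. (Direct check: xy = 92 = 13^0 · (92).)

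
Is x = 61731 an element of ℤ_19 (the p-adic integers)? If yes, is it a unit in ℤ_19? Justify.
x ∈ ℤ_19 but not a unit; v_19(x) = 3 > 0

ℤ_19 = {x ∈ ℚ_19 : v_19(x) ≥ 0} and ℤ_19^× = {x ∈ ℤ_19 : v_19(x) = 0}. Here v_19(61731) = v_19(num) − v_19(den) = 3; compare against these criteria.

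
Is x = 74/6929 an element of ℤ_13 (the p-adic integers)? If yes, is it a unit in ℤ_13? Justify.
x ∉ ℤ_13 (v_13(x) = -2 < 0)

ℤ_13 = {x ∈ ℚ_13 : v_13(x) ≥ 0} and ℤ_13^× = {x ∈ ℤ_13 : v_13(x) = 0}. Here v_13(74/6929) = v_13(num) − v_13(den) = -2; compare against these criteria.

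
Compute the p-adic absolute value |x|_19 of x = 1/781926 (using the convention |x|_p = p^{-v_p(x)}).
|1/781926|_19 = 130321

Step 1 — compute v_19(x) by factoring powers of 19 out of the numerator and denominator: v_19(1/781926) = -4. Step 2 — apply |x|_p = p^{-v_p(x)} = 19^{4} = 130321.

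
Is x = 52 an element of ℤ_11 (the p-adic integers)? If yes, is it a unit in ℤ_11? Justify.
x ∈ ℤ_11^× (unit); v_11(x) = 0

ℤ_11 = {x ∈ ℚ_11 : v_11(x) ≥ 0} and ℤ_11^× = {x ∈ ℤ_11 : v_11(x) = 0}. Here v_11(52) = v_11(num) − v_11(den) = 0; compare against these criteria.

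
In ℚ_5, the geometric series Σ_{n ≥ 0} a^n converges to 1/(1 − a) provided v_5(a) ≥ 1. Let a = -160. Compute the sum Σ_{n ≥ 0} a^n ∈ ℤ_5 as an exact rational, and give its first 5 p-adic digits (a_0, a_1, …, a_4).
Σ a^n = 1/(1 − a) = 1/161;  first 5 digits = (1, 3, 2, 0, 3)

v_5(a) = 1 ≥ 1, so the series converges in ℤ_5 to 1/(1 − a) = 1/(1 − (-160)) = 1/161. Expand this rational in ℤ_5: compute digits iteratively via d_i = x_i mod 5, x_{i+1} = (x_i − d_i)/5. The first 5 digits are (1, 3, 2, 0, 3).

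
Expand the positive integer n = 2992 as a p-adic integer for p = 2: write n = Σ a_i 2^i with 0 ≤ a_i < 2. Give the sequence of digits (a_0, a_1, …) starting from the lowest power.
(a_0, a_1, …) = (0, 0, 0, 0, 1, 1, 0, 1, 1, 1, 0, 1)

Repeated division by 2 gives the digits low-to-high: 2992 = 1·2^4 + 1·2^5 + 1·2^7 + 1·2^8 + 1·2^9 + 1·2^11. Digit sequence: (0, 0, 0, 0, 1, 1, 0, 1, 1, 1, 0, 1).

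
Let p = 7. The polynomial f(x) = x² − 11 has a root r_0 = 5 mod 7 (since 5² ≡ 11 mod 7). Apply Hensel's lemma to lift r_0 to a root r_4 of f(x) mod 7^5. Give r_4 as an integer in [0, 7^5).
r_4 = 8020 (mod 16807)

Hensel's recurrence: r_{i+1} = r_i − f(r_i)·(f′(r_i))^{-1} mod 7^{i+2}, with f′(x) = 2x. Iterate:
  r_0 = 5 (mod 7)
  r_1 = 33 (mod 49)
  r_2 = 131 (mod 343)
  r_3 = 817 (mod 2401)
  r_4 = 8020 (mod 16807)
Final: r_4 = 8020, and one checks f(r_4) ≡ 0 mod 7^5.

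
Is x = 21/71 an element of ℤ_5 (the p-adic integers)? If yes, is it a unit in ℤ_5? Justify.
x ∈ ℤ_5^× (unit); v_5(x) = 0

ℤ_5 = {x ∈ ℚ_5 : v_5(x) ≥ 0} and ℤ_5^× = {x ∈ ℤ_5 : v_5(x) = 0}. Here v_5(21/71) = v_5(num) − v_5(den) = 0; compare against these criteria.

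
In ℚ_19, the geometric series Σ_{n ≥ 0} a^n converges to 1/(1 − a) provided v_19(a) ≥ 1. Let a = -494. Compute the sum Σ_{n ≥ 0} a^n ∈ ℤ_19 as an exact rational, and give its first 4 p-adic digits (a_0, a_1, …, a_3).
Σ a^n = 1/(1 − a) = 1/495;  first 4 digits = (1, 12, 9, 15)

v_19(a) = 1 ≥ 1, so the series converges in ℤ_19 to 1/(1 − a) = 1/(1 − (-494)) = 1/495. Expand this rational in ℤ_19: compute digits iteratively via d_i = x_i mod 19, x_{i+1} = (x_i − d_i)/19. The first 4 digits are (1, 12, 9, 15).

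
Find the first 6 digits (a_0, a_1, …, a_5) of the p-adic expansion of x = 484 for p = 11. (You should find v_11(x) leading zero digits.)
(a_0, …, a_5) = (0, 0, 4, 0, 0, 0)

v_11(484) = 2, so a_0 = ... = a_1 = 0. Factor out: x = 11^2 · u with u = 4 a unit in ℤ_11. Expand u iteratively via a_{v+i} = u_i mod 11, u_{i+1} = (u_i − a_{v+i})/11:
  u_0 = 4;  a_2 = 4;  u_1 = (u_0 − 4)/11 = 0
  u_1 = 0;  a_3 = 0;  u_2 = (u_1 − 0)/11 = 0
  u_2 = 0;  a_4 = 0;  u_3 = (u_2 − 0)/11 = 0
  u_3 = 0;  a_5 = 0;  u_4 = (u_3 − 0)/11 = 0
Digits: (0, 0, 4, 0, 0, 0).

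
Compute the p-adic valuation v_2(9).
v_2(9) = 0

v_2(n) is the largest exponent k such that 2^k divides n. Factor out: 9 = 2^0 · 9. (Sign doesn't affect v_p.) So v_2(9) = 0.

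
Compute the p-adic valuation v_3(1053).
v_3(1053) = 4

v_3(n) is the largest exponent k such that 3^k divides n. Factor out: 1053 = 3^4 · 13. (Sign doesn't affect v_p.) So v_3(1053) = 4.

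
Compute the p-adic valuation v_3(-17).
v_3(-17) = 0

v_3(n) is the largest exponent k such that 3^k divides n. Factor out: -17 = -3^0 · 17. (Sign doesn't affect v_p.) So v_3(-17) = 0.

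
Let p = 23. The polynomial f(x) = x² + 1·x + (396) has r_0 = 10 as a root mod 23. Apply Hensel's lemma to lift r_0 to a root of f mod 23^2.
r_1 = 263 (mod 529)

Hensel: r_{i+1} = r_i − f(r_i)·(f′(r_i))^{-1} mod 23^{i+2}, f′(x) = 2x + 1. Iterate:
  r_0 = 10 (mod 23)
  r_1 = 263 (mod 529)
Final: r = 263 satisfies f(r) ≡ 0 mod 23^2.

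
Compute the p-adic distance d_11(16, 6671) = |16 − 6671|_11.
d_11(16, 6671) = 1/1331

Step 1 — x − y = 16 − 6671 = -6655. Step 2 — v_11(-6655) = 3 (factor: -6655 = −(11^3 · 5); the sign does not affect v_p). Step 3 — |x − y|_11 = 11^{-3} = 1/1331.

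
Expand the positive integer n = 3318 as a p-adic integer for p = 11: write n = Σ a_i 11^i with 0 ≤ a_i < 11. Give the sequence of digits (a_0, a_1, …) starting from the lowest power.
(a_0, a_1, …) = (7, 4, 5, 2)

Repeated division by 11 gives the digits low-to-high: 3318 = 7 + 4·11^1 + 5·11^2 + 2·11^3. Digit sequence: (7, 4, 5, 2).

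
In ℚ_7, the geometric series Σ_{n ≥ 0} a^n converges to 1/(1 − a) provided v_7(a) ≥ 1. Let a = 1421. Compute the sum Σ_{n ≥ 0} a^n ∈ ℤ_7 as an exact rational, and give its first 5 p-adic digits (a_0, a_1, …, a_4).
Σ a^n = 1/(1 − a) = -1/1420;  first 5 digits = (1, 0, 1, 4, 1)

v_7(a) = 2 ≥ 1, so the series converges in ℤ_7 to 1/(1 − a) = 1/(1 − 1421) = -1/1420. Expand this rational in ℤ_7: compute digits iteratively via d_i = x_i mod 7, x_{i+1} = (x_i − d_i)/7. The first 5 digits are (1, 0, 1, 4, 1).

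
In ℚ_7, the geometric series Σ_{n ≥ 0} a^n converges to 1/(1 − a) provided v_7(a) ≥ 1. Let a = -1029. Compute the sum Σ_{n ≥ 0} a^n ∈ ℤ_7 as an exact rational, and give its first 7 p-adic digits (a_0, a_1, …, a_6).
Σ a^n = 1/(1 − a) = 1/1030;  first 7 digits = (1, 0, 0, 4, 6, 6, 1)

v_7(a) = 3 ≥ 1, so the series converges in ℤ_7 to 1/(1 − a) = 1/(1 − (-1029)) = 1/1030. Expand this rational in ℤ_7: compute digits iteratively via d_i = x_i mod 7, x_{i+1} = (x_i − d_i)/7. The first 7 digits are (1, 0, 0, 4, 6, 6, 1).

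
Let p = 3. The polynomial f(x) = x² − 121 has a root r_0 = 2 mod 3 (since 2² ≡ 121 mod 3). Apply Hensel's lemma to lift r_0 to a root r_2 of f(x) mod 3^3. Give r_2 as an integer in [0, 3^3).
r_2 = 11 (mod 27)

Hensel's recurrence: r_{i+1} = r_i − f(r_i)·(f′(r_i))^{-1} mod 3^{i+2}, with f′(x) = 2x. Iterate:
  r_0 = 2 (mod 3)
  r_1 = 2 (mod 9)
  r_2 = 11 (mod 27)
Final: r_2 = 11, and one checks f(r_2) ≡ 0 mod 3^3.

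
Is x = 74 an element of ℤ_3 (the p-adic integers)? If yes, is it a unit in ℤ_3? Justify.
x ∈ ℤ_3^× (unit); v_3(x) = 0

ℤ_3 = {x ∈ ℚ_3 : v_3(x) ≥ 0} and ℤ_3^× = {x ∈ ℤ_3 : v_3(x) = 0}. Here v_3(74) = v_3(num) − v_3(den) = 0; compare against these criteria.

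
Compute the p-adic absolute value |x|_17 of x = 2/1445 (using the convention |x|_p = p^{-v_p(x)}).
|2/1445|_17 = 289

Step 1 — compute v_17(x) by factoring powers of 17 out of the numerator and denominator: v_17(2/1445) = -2. Step 2 — apply |x|_p = p^{-v_p(x)} = 17^{2} = 289.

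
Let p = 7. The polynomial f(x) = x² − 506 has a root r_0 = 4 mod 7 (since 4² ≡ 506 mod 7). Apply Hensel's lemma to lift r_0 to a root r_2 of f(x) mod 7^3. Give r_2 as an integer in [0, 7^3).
r_2 = 151 (mod 343)

Hensel's recurrence: r_{i+1} = r_i − f(r_i)·(f′(r_i))^{-1} mod 7^{i+2}, with f′(x) = 2x. Iterate:
  r_0 = 4 (mod 7)
  r_1 = 4 (mod 49)
  r_2 = 151 (mod 343)
Final: r_2 = 151, and one checks f(r_2) ≡ 0 mod 7^3.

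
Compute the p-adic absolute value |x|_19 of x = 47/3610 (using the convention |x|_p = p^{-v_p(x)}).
|47/3610|_19 = 361

Step 1 — compute v_19(x) by factoring powers of 19 out of the numerator and denominator: v_19(47/3610) = -2. Step 2 — apply |x|_p = p^{-v_p(x)} = 19^{2} = 361.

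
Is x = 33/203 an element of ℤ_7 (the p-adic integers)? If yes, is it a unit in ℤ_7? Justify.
x ∉ ℤ_7 (v_7(x) = -1 < 0)

ℤ_7 = {x ∈ ℚ_7 : v_7(x) ≥ 0} and ℤ_7^× = {x ∈ ℤ_7 : v_7(x) = 0}. Here v_7(33/203) = v_7(num) − v_7(den) = -1; compare against these criteria.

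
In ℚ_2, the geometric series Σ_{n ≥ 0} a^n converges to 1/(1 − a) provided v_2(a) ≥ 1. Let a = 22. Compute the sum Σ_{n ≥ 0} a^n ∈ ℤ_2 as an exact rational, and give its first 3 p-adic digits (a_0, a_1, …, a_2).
Σ a^n = 1/(1 − a) = -1/21;  first 3 digits = (1, 1, 0)

v_2(a) = 1 ≥ 1, so the series converges in ℤ_2 to 1/(1 − a) = 1/(1 − 22) = -1/21. Expand this rational in ℤ_2: compute digits iteratively via d_i = x_i mod 2, x_{i+1} = (x_i − d_i)/2. The first 3 digits are (1, 1, 0).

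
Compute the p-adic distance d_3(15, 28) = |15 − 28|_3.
d_3(15, 28) = 1

Step 1 — x − y = 15 − 28 = -13. Step 2 — v_3(-13) = 0 (factor: -13 = −(3^0 · 13); the sign does not affect v_p). Step 3 — |x − y|_3 = 3^{0} = 1.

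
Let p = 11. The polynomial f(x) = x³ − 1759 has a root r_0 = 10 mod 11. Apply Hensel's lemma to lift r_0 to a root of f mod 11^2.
r_1 = 21 (mod 121)

Hensel: r_{i+1} = r_i − f(r_i)/f′(r_i) mod 11^{i+2}, where f′(x) = 3x². Iterate:
  r_0 = 10 (mod 11)
  r_1 = 21 (mod 121)
Final: r = 21 with f(r) ≡ 0 mod 11^2.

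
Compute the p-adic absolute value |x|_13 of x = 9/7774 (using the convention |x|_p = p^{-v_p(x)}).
|9/7774|_13 = 169

Step 1 — compute v_13(x) by factoring powers of 13 out of the numerator and denominator: v_13(9/7774) = -2. Step 2 — apply |x|_p = p^{-v_p(x)} = 13^{2} = 169.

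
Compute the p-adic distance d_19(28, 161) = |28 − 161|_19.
d_19(28, 161) = 1/19

Step 1 — x − y = 28 − 161 = -133. Step 2 — v_19(-133) = 1 (factor: -133 = −(19^1 · 7); the sign does not affect v_p). Step 3 — |x − y|_19 = 19^{-1} = 1/19.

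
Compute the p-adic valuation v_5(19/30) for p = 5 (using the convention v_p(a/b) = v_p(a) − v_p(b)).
v_5(19/30) = -1

Factor powers of 5 from the numerator and denominator of the reduced fraction: 19 = 5^0 · 19 and 30 = 5^1 · 6. Apply v_p(a/b) = v_p(a) − v_p(b): v_5(19/30) = 0 − 1 = -1.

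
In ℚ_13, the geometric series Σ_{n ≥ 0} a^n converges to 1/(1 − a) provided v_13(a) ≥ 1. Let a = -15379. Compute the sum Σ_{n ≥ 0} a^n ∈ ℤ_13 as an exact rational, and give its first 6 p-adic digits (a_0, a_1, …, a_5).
Σ a^n = 1/(1 − a) = 1/15380;  first 6 digits = (1, 0, 0, 6, 12, 12)

v_13(a) = 3 ≥ 1, so the series converges in ℤ_13 to 1/(1 − a) = 1/(1 − (-15379)) = 1/15380. Expand this rational in ℤ_13: compute digits iteratively via d_i = x_i mod 13, x_{i+1} = (x_i − d_i)/13. The first 6 digits are (1, 0, 0, 6, 12, 12).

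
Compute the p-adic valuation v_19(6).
v_19(6) = 0

v_19(n) is the largest exponent k such that 19^k divides n. Factor out: 6 = 19^0 · 6. (Sign doesn't affect v_p.) So v_19(6) = 0.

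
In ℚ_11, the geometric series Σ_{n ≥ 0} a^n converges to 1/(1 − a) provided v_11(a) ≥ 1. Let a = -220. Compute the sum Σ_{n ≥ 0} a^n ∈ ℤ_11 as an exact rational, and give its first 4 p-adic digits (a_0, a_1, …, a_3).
Σ a^n = 1/(1 − a) = 1/221;  first 4 digits = (1, 2, 2, 0)

v_11(a) = 1 ≥ 1, so the series converges in ℤ_11 to 1/(1 − a) = 1/(1 − (-220)) = 1/221. Expand this rational in ℤ_11: compute digits iteratively via d_i = x_i mod 11, x_{i+1} = (x_i − d_i)/11. The first 4 digits are (1, 2, 2, 0).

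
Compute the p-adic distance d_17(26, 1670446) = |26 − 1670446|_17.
d_17(26, 1670446) = 1/83521

Step 1 — x − y = 26 − 1670446 = -1670420. Step 2 — v_17(-1670420) = 4 (factor: -1670420 = −(17^4 · 20); the sign does not affect v_p). Step 3 — |x − y|_17 = 17^{-4} = 1/83521.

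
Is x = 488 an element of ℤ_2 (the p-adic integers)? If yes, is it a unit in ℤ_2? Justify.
x ∈ ℤ_2 but not a unit; v_2(x) = 3 > 0

ℤ_2 = {x ∈ ℚ_2 : v_2(x) ≥ 0} and ℤ_2^× = {x ∈ ℤ_2 : v_2(x) = 0}. Here v_2(488) = v_2(num) − v_2(den) = 3; compare against these criteria.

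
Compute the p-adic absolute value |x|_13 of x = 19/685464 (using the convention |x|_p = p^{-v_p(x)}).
|19/685464|_13 = 28561

Step 1 — compute v_13(x) by factoring powers of 13 out of the numerator and denominator: v_13(19/685464) = -4. Step 2 — apply |x|_p = p^{-v_p(x)} = 13^{4} = 28561.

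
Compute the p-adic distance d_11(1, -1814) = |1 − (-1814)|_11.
d_11(1, -1814) = 1/121

Step 1 — x − y = 1 − (-1814) = 1815. Step 2 — v_11(1815) = 2 (factor: 1815 = (11^2 · 15); the sign does not affect v_p). Step 3 — |x − y|_11 = 11^{-2} = 1/121.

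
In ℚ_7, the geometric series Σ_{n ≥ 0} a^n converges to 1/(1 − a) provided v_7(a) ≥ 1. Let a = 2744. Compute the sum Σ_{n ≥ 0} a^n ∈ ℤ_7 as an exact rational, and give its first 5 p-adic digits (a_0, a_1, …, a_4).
Σ a^n = 1/(1 − a) = -1/2743;  first 5 digits = (1, 0, 0, 1, 1)

v_7(a) = 3 ≥ 1, so the series converges in ℤ_7 to 1/(1 − a) = 1/(1 − 2744) = -1/2743. Expand this rational in ℤ_7: compute digits iteratively via d_i = x_i mod 7, x_{i+1} = (x_i − d_i)/7. The first 5 digits are (1, 0, 0, 1, 1).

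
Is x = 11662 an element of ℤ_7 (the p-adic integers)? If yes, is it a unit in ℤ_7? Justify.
x ∈ ℤ_7 but not a unit; v_7(x) = 3 > 0

ℤ_7 = {x ∈ ℚ_7 : v_7(x) ≥ 0} and ℤ_7^× = {x ∈ ℤ_7 : v_7(x) = 0}. Here v_7(11662) = v_7(num) − v_7(den) = 3; compare against these criteria.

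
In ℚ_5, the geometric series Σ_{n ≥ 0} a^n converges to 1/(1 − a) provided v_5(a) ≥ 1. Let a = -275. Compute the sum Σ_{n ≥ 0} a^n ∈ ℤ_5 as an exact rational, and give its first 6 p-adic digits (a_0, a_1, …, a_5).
Σ a^n = 1/(1 − a) = 1/276;  first 6 digits = (1, 0, 4, 2, 0, 4)

v_5(a) = 2 ≥ 1, so the series converges in ℤ_5 to 1/(1 − a) = 1/(1 − (-275)) = 1/276. Expand this rational in ℤ_5: compute digits iteratively via d_i = x_i mod 5, x_{i+1} = (x_i − d_i)/5. The first 6 digits are (1, 0, 4, 2, 0, 4).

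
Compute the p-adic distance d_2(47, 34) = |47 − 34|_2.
d_2(47, 34) = 1

Step 1 — x − y = 47 − 34 = 13. Step 2 — v_2(13) = 0 (factor: 13 = (2^0 · 13); the sign does not affect v_p). Step 3 — |x − y|_2 = 2^{0} = 1.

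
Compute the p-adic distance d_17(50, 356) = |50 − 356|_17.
d_17(50, 356) = 1/17

Step 1 — x − y = 50 − 356 = -306. Step 2 — v_17(-306) = 1 (factor: -306 = −(17^1 · 18); the sign does not affect v_p). Step 3 — |x − y|_17 = 17^{-1} = 1/17.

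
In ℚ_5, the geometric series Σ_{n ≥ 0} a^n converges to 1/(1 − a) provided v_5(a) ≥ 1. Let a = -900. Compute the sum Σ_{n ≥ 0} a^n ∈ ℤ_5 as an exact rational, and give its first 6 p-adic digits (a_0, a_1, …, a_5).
Σ a^n = 1/(1 − a) = 1/901;  first 6 digits = (1, 0, 4, 2, 4, 3)

v_5(a) = 2 ≥ 1, so the series converges in ℤ_5 to 1/(1 − a) = 1/(1 − (-900)) = 1/901. Expand this rational in ℤ_5: compute digits iteratively via d_i = x_i mod 5, x_{i+1} = (x_i − d_i)/5. The first 6 digits are (1, 0, 4, 2, 4, 3).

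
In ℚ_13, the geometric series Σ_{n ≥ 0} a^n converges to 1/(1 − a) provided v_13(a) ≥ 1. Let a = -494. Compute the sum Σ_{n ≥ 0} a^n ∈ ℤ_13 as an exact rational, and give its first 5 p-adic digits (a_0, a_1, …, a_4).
Σ a^n = 1/(1 − a) = 1/495;  first 5 digits = (1, 1, 11, 7, 0)

v_13(a) = 1 ≥ 1, so the series converges in ℤ_13 to 1/(1 − a) = 1/(1 − (-494)) = 1/495. Expand this rational in ℤ_13: compute digits iteratively via d_i = x_i mod 13, x_{i+1} = (x_i − d_i)/13. The first 5 digits are (1, 1, 11, 7, 0).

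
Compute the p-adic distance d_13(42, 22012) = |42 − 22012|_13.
d_13(42, 22012) = 1/2197

Step 1 — x − y = 42 − 22012 = -21970. Step 2 — v_13(-21970) = 3 (factor: -21970 = −(13^3 · 10); the sign does not affect v_p). Step 3 — |x − y|_13 = 13^{-3} = 1/2197.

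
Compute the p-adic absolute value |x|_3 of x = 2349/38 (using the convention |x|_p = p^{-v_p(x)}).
|2349/38|_3 = 1/81

Step 1 — compute v_3(x) by factoring powers of 3 out of the numerator and denominator: v_3(2349/38) = 4. Step 2 — apply |x|_p = p^{-v_p(x)} = 3^{-4} = 1/81.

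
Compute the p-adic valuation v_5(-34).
v_5(-34) = 0

v_5(n) is the largest exponent k such that 5^k divides n. Factor out: -34 = -5^0 · 34. (Sign doesn't affect v_p.) So v_5(-34) = 0.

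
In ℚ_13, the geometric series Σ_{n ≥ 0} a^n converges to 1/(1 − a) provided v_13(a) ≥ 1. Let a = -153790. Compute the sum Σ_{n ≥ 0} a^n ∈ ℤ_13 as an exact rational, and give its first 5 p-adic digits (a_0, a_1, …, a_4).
Σ a^n = 1/(1 − a) = 1/153791;  first 5 digits = (1, 0, 0, 8, 7)

v_13(a) = 3 ≥ 1, so the series converges in ℤ_13 to 1/(1 − a) = 1/(1 − (-153790)) = 1/153791. Expand this rational in ℤ_13: compute digits iteratively via d_i = x_i mod 13, x_{i+1} = (x_i − d_i)/13. The first 5 digits are (1, 0, 0, 8, 7).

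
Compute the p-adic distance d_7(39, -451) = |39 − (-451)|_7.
d_7(39, -451) = 1/49

Step 1 — x − y = 39 − (-451) = 490. Step 2 — v_7(490) = 2 (factor: 490 = (7^2 · 10); the sign does not affect v_p). Step 3 — |x − y|_7 = 7^{-2} = 1/49.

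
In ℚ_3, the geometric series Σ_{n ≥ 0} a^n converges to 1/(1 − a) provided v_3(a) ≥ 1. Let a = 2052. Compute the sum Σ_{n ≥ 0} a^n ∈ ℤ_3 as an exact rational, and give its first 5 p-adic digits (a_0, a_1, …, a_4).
Σ a^n = 1/(1 − a) = -1/2051;  first 5 digits = (1, 0, 0, 1, 1)

v_3(a) = 3 ≥ 1, so the series converges in ℤ_3 to 1/(1 − a) = 1/(1 − 2052) = -1/2051. Expand this rational in ℤ_3: compute digits iteratively via d_i = x_i mod 3, x_{i+1} = (x_i − d_i)/3. The first 5 digits are (1, 0, 0, 1, 1).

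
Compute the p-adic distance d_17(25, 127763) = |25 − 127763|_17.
d_17(25, 127763) = 1/4913

Step 1 — x − y = 25 − 127763 = -127738. Step 2 — v_17(-127738) = 3 (factor: -127738 = −(17^3 · 26); the sign does not affect v_p). Step 3 — |x − y|_17 = 17^{-3} = 1/4913.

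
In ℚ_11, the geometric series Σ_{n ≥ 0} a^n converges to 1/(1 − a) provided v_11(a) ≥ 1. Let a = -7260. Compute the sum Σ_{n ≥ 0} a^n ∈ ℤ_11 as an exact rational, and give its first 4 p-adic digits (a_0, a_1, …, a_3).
Σ a^n = 1/(1 − a) = 1/7261;  first 4 digits = (1, 0, 6, 5)

v_11(a) = 2 ≥ 1, so the series converges in ℤ_11 to 1/(1 − a) = 1/(1 − (-7260)) = 1/7261. Expand this rational in ℤ_11: compute digits iteratively via d_i = x_i mod 11, x_{i+1} = (x_i − d_i)/11. The first 4 digits are (1, 0, 6, 5).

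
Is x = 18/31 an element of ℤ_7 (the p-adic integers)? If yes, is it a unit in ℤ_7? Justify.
x ∈ ℤ_7^× (unit); v_7(x) = 0

ℤ_7 = {x ∈ ℚ_7 : v_7(x) ≥ 0} and ℤ_7^× = {x ∈ ℤ_7 : v_7(x) = 0}. Here v_7(18/31) = v_7(num) − v_7(den) = 0; compare against these criteria.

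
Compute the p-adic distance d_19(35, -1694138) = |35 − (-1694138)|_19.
d_19(35, -1694138) = 1/130321

Step 1 — x − y = 35 − (-1694138) = 1694173. Step 2 — v_19(1694173) = 4 (factor: 1694173 = (19^4 · 13); the sign does not affect v_p). Step 3 — |x − y|_19 = 19^{-4} = 1/130321.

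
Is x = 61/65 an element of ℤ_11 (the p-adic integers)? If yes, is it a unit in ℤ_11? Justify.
x ∈ ℤ_11^× (unit); v_11(x) = 0

ℤ_11 = {x ∈ ℚ_11 : v_11(x) ≥ 0} and ℤ_11^× = {x ∈ ℤ_11 : v_11(x) = 0}. Here v_11(61/65) = v_11(num) − v_11(den) = 0; compare against these criteria.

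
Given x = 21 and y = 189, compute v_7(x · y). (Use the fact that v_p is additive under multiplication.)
v_7(3969) = 2

v_p(x) = 1 (factor: 21 = 7^1 · 3); v_p(y) = 1 (factor: 189 = 7^1 · 27). Additivity: v_p(xy) = v_p(x) + v_p(y) = 1 + 1 = 2. (Direct check: xy = 3969 = 7^2 · (81).)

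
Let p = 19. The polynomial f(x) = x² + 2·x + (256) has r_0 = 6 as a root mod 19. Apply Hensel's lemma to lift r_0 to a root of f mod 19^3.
r_2 = 4110 (mod 6859)

Hensel: r_{i+1} = r_i − f(r_i)·(f′(r_i))^{-1} mod 19^{i+2}, f′(x) = 2x + 2. Iterate:
  r_0 = 6 (mod 19)
  r_1 = 139 (mod 361)
  r_2 = 4110 (mod 6859)
Final: r = 4110 satisfies f(r) ≡ 0 mod 19^3.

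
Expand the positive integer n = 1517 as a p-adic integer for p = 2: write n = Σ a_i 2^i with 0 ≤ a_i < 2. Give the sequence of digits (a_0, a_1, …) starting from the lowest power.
(a_0, a_1, …) = (1, 0, 1, 1, 0, 1, 1, 1, 1, 0, 1)

Repeated division by 2 gives the digits low-to-high: 1517 = 1 + 1·2^2 + 1·2^3 + 1·2^5 + 1·2^6 + 1·2^7 + 1·2^8 + 1·2^10. Digit sequence: (1, 0, 1, 1, 0, 1, 1, 1, 1, 0, 1).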